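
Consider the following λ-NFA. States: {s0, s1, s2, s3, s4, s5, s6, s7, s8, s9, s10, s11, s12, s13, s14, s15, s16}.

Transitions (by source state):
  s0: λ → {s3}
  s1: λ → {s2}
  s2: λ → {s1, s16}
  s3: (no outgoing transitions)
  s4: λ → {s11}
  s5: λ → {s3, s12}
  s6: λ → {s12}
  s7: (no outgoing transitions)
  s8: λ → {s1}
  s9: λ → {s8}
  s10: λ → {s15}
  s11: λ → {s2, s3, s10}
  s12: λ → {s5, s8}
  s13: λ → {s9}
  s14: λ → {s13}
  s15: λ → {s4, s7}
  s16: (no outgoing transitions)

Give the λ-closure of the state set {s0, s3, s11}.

{s0, s1, s2, s3, s4, s7, s10, s11, s15, s16}

Start with {s0, s3, s11}.
From s11 via λ: add s2, s10.
From s2 via λ: add s1, s16.
From s10 via λ: add s15.
From s15 via λ: add s4, s7.
No new states can be added; the closed set is {s0, s1, s2, s3, s4, s7, s10, s11, s15, s16}.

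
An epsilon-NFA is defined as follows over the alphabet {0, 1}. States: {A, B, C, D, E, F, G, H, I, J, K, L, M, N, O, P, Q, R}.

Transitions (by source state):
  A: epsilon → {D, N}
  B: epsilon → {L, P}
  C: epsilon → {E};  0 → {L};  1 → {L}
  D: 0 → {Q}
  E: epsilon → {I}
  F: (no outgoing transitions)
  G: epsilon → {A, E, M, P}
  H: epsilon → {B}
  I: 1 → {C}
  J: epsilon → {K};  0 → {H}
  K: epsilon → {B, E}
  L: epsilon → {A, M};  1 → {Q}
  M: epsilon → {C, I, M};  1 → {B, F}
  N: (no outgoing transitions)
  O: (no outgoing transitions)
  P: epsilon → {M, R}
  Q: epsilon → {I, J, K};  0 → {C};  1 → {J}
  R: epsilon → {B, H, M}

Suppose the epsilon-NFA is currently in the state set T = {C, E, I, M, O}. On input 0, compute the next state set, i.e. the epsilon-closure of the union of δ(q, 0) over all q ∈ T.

C on 0 → {L}.
No 0-transition from E, I, M, O.
Union after reading 0: {L}.
Now take the epsilon-closure:
From L via epsilon: add A, M.
From A via epsilon: add D, N.
From M via epsilon: add C, I.
From C via epsilon: add E.
No new states can be added; the closed set is {A, C, D, E, I, L, M, N}.

{A, C, D, E, I, L, M, N}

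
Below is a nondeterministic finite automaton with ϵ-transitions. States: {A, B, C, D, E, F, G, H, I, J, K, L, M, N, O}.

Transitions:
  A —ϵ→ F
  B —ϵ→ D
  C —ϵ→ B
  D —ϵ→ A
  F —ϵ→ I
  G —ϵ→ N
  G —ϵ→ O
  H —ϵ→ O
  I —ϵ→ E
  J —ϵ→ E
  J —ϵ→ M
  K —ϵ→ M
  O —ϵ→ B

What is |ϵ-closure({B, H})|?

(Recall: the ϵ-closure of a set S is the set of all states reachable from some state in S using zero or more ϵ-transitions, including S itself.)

Start with {B, H}.
From B via ϵ: add D.
From H via ϵ: add O.
From D via ϵ: add A.
From A via ϵ: add F.
From F via ϵ: add I.
From I via ϵ: add E.
ϵ-closure = {A, B, D, E, F, H, I, O}, which has 8 states.

8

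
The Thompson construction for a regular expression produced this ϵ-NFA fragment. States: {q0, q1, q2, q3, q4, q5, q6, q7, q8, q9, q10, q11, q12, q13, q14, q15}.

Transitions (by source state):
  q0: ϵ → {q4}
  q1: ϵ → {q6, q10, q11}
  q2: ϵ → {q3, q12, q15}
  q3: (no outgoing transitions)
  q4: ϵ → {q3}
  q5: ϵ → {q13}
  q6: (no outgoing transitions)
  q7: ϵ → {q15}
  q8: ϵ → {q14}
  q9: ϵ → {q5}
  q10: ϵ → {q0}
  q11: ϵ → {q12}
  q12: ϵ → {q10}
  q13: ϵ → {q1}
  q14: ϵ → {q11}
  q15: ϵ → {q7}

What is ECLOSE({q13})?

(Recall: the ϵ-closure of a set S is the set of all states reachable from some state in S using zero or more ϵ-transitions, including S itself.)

Start with {q13}.
From q13 via ϵ: add q1.
From q1 via ϵ: add q6, q10, q11.
From q10 via ϵ: add q0.
From q11 via ϵ: add q12.
From q0 via ϵ: add q4.
From q4 via ϵ: add q3.
No new states can be added; the closed set is {q0, q1, q3, q4, q6, q10, q11, q12, q13}.

{q0, q1, q3, q4, q6, q10, q11, q12, q13}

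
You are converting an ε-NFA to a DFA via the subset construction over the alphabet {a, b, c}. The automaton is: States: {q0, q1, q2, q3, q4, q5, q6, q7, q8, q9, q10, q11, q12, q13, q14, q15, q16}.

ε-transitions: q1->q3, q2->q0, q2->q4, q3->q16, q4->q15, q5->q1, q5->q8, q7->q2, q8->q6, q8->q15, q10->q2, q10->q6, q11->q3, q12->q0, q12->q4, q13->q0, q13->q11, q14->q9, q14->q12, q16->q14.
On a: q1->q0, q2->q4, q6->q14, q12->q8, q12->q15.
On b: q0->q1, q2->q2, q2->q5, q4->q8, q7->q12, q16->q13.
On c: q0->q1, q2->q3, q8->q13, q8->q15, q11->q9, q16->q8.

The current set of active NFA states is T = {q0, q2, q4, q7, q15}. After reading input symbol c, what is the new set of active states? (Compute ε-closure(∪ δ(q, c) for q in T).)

q0 on c → {q1}.
q2 on c → {q3}.
No c-transition from q4, q7, q15.
Union after reading c: {q1, q3}.
Now take the ε-closure:
From q3 via ε: add q16.
From q16 via ε: add q14.
From q14 via ε: add q9, q12.
From q12 via ε: add q0, q4.
From q4 via ε: add q15.
No new states can be added; the closed set is {q0, q1, q3, q4, q9, q12, q14, q15, q16}.

{q0, q1, q3, q4, q9, q12, q14, q15, q16}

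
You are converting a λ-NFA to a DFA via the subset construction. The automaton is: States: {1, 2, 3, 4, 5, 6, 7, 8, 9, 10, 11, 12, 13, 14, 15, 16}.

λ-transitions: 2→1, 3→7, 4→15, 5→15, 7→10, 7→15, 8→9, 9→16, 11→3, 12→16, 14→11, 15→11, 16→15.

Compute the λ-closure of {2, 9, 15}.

Start with {2, 9, 15}.
From 2 via λ: add 1.
From 9 via λ: add 16.
From 15 via λ: add 11.
From 11 via λ: add 3.
From 3 via λ: add 7.
From 7 via λ: add 10.
No new states can be added; the closed set is {1, 2, 3, 7, 9, 10, 11, 15, 16}.

{1, 2, 3, 7, 9, 10, 11, 15, 16}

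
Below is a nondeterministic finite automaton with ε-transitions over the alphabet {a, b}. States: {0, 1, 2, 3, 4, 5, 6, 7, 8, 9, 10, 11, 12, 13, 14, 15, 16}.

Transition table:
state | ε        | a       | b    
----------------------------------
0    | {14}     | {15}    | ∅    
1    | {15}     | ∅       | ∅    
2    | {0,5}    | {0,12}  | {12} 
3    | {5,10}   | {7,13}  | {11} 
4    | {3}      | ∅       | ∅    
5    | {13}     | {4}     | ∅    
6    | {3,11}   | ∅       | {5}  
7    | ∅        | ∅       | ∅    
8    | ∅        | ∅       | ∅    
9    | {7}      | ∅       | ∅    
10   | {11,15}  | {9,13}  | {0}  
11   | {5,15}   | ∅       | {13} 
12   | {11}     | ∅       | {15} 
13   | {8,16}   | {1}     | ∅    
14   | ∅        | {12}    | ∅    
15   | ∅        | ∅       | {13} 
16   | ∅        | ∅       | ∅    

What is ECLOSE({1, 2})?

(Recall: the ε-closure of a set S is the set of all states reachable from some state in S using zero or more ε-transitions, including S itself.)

Start with {1, 2}.
From 1 via ε: add 15.
From 2 via ε: add 0, 5.
From 0 via ε: add 14.
From 5 via ε: add 13.
From 13 via ε: add 8, 16.
No new states can be added; the closed set is {0, 1, 2, 5, 8, 13, 14, 15, 16}.

{0, 1, 2, 5, 8, 13, 14, 15, 16}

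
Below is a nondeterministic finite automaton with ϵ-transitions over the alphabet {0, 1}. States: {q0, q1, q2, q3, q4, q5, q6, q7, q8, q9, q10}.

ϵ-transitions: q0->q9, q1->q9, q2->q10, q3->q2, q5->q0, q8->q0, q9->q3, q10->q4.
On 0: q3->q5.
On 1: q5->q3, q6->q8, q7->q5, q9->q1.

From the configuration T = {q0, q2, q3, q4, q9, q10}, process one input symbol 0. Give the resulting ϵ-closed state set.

{q0, q2, q3, q4, q5, q9, q10}

q3 on 0 → {q5}.
No 0-transition from q0, q2, q4, q9, q10.
Union after reading 0: {q5}.
Now take the ϵ-closure:
From q5 via ϵ: add q0.
From q0 via ϵ: add q9.
From q9 via ϵ: add q3.
From q3 via ϵ: add q2.
From q2 via ϵ: add q10.
From q10 via ϵ: add q4.
No new states can be added; the closed set is {q0, q2, q3, q4, q5, q9, q10}.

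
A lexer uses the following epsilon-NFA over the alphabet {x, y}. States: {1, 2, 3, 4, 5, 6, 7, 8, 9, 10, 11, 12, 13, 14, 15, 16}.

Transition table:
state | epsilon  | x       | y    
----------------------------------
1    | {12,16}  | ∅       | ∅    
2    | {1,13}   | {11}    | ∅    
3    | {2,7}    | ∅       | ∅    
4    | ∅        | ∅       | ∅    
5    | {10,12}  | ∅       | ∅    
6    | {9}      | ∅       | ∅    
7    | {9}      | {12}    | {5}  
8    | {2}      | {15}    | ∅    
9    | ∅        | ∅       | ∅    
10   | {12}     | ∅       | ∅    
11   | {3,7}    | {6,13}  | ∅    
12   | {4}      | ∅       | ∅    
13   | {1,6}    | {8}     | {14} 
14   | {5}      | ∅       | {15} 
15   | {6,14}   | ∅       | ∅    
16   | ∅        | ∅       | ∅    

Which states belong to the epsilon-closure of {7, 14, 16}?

{4, 5, 7, 9, 10, 12, 14, 16}

Start with {7, 14, 16}.
From 7 via epsilon: add 9.
From 14 via epsilon: add 5.
From 5 via epsilon: add 10, 12.
From 12 via epsilon: add 4.
No new states can be added; the closed set is {4, 5, 7, 9, 10, 12, 14, 16}.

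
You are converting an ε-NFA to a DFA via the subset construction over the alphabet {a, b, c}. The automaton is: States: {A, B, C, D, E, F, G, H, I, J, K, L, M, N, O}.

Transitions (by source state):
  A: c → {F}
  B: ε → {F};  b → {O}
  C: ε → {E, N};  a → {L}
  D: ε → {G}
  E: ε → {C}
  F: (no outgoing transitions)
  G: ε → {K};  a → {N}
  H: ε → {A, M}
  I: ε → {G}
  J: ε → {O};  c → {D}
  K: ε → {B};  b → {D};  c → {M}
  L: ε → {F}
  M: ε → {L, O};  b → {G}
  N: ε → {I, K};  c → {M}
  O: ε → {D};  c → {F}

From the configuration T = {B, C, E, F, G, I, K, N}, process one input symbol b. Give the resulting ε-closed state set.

B on b → {O}.
K on b → {D}.
No b-transition from C, E, F, G, I, N.
Union after reading b: {D, O}.
Now take the ε-closure:
From D via ε: add G.
From G via ε: add K.
From K via ε: add B.
From B via ε: add F.
No new states can be added; the closed set is {B, D, F, G, K, O}.

{B, D, F, G, K, O}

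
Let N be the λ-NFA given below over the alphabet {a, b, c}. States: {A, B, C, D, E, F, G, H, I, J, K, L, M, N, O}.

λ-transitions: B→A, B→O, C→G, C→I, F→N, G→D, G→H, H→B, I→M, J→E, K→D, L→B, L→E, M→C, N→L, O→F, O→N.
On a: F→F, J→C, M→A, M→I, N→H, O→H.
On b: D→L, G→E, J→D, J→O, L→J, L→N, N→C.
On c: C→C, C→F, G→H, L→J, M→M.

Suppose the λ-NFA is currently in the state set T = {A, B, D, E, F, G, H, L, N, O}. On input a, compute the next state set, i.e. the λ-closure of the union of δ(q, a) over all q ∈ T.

{A, B, E, F, H, L, N, O}

F on a → {F}.
N on a → {H}.
O on a → {H}.
No a-transition from A, B, D, E, G, H, L.
Union after reading a: {F, H}.
Now take the λ-closure:
From F via λ: add N.
From H via λ: add B.
From B via λ: add A, O.
From N via λ: add L.
From L via λ: add E.
No new states can be added; the closed set is {A, B, E, F, H, L, N, O}.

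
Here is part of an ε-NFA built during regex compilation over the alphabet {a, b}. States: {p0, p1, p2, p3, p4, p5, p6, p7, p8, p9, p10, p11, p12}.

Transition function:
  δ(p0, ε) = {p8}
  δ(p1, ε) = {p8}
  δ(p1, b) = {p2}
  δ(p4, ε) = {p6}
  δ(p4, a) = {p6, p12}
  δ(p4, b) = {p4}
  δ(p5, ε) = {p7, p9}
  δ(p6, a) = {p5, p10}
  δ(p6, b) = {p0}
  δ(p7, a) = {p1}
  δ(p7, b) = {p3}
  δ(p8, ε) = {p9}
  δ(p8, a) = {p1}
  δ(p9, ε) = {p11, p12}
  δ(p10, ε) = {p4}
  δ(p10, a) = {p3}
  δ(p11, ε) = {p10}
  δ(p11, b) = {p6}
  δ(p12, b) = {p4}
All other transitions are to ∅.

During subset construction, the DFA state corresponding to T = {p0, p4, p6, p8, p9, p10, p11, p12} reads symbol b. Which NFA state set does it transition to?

{p0, p4, p6, p8, p9, p10, p11, p12}

p4 on b → {p4}.
p6 on b → {p0}.
p11 on b → {p6}.
p12 on b → {p4}.
No b-transition from p0, p8, p9, p10.
Union after reading b: {p0, p4, p6}.
Now take the ε-closure:
From p0 via ε: add p8.
From p8 via ε: add p9.
From p9 via ε: add p11, p12.
From p11 via ε: add p10.
No new states can be added; the closed set is {p0, p4, p6, p8, p9, p10, p11, p12}.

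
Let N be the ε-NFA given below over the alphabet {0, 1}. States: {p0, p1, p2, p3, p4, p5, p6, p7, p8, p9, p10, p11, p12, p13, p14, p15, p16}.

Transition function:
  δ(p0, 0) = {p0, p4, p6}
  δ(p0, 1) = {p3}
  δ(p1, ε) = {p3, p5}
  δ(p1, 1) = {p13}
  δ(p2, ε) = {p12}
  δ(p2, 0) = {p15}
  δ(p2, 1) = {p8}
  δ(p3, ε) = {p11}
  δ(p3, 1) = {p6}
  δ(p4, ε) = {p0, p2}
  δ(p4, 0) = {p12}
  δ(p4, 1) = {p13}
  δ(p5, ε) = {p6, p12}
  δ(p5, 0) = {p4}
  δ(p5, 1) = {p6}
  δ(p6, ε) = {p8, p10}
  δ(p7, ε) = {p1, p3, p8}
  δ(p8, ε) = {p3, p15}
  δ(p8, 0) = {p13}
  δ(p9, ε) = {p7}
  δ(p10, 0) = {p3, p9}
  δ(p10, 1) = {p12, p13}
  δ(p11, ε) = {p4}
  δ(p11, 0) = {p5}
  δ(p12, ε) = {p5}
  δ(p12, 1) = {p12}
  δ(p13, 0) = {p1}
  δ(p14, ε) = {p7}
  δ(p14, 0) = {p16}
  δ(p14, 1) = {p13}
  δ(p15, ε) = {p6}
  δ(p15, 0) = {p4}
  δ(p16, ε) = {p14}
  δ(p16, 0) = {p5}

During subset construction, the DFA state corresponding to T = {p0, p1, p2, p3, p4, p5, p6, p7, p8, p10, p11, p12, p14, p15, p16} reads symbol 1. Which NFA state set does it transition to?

p0 on 1 → {p3}.
p1 on 1 → {p13}.
p2 on 1 → {p8}.
p3 on 1 → {p6}.
p4 on 1 → {p13}.
p5 on 1 → {p6}.
p10 on 1 → {p12, p13}.
p12 on 1 → {p12}.
p14 on 1 → {p13}.
No 1-transition from p6, p7, p8, p11, p15, p16.
Union after reading 1: {p3, p6, p8, p12, p13}.
Now take the ε-closure:
From p3 via ε: add p11.
From p6 via ε: add p10.
From p8 via ε: add p15.
From p12 via ε: add p5.
From p11 via ε: add p4.
From p4 via ε: add p0, p2.
No new states can be added; the closed set is {p0, p2, p3, p4, p5, p6, p8, p10, p11, p12, p13, p15}.

{p0, p2, p3, p4, p5, p6, p8, p10, p11, p12, p13, p15}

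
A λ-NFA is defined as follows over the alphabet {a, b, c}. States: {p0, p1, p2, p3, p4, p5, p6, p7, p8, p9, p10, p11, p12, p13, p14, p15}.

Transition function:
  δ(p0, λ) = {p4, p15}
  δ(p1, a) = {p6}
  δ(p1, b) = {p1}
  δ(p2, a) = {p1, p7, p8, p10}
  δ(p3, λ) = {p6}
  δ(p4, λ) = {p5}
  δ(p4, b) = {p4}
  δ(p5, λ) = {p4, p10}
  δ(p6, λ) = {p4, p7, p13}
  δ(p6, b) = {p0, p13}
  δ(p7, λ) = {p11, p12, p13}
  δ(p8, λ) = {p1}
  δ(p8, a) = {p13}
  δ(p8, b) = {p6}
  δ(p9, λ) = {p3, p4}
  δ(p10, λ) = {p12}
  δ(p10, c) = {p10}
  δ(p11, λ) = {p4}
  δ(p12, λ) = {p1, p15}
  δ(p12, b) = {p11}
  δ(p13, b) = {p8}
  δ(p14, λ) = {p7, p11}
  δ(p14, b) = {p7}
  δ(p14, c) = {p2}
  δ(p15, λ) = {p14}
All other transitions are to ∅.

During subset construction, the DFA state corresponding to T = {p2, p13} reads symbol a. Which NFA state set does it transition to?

{p1, p4, p5, p7, p8, p10, p11, p12, p13, p14, p15}

p2 on a → {p1, p7, p8, p10}.
No a-transition from p13.
Union after reading a: {p1, p7, p8, p10}.
Now take the λ-closure:
From p7 via λ: add p11, p12, p13.
From p11 via λ: add p4.
From p12 via λ: add p15.
From p4 via λ: add p5.
From p15 via λ: add p14.
No new states can be added; the closed set is {p1, p4, p5, p7, p8, p10, p11, p12, p13, p14, p15}.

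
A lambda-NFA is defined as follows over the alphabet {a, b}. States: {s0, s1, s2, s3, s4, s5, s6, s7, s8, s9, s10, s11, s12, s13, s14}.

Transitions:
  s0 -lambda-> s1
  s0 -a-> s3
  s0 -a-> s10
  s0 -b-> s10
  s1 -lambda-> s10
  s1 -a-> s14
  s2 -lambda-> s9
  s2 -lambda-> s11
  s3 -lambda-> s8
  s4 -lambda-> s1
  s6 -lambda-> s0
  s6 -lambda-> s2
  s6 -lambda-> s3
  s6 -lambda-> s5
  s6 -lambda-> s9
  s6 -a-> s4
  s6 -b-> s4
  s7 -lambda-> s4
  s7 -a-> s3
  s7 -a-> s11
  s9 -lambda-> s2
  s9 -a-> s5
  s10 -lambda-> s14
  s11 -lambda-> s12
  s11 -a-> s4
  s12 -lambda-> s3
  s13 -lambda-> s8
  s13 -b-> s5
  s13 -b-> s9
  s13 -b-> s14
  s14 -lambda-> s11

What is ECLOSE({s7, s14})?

Start with {s7, s14}.
From s7 via lambda: add s4.
From s14 via lambda: add s11.
From s4 via lambda: add s1.
From s11 via lambda: add s12.
From s1 via lambda: add s10.
From s12 via lambda: add s3.
From s3 via lambda: add s8.
No new states can be added; the closed set is {s1, s3, s4, s7, s8, s10, s11, s12, s14}.

{s1, s3, s4, s7, s8, s10, s11, s12, s14}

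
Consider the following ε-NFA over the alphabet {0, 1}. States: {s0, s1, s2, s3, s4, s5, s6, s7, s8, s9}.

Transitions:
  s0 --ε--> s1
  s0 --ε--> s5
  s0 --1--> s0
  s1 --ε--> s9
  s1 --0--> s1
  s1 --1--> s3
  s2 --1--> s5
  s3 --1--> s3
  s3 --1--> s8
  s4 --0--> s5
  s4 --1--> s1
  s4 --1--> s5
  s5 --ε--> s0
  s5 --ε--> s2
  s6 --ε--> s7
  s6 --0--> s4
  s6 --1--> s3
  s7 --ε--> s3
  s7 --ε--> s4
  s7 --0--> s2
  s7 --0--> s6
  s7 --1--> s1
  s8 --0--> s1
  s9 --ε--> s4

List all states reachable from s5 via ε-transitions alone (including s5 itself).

{s0, s1, s2, s4, s5, s9}

Start with {s5}.
From s5 via ε: add s0, s2.
From s0 via ε: add s1.
From s1 via ε: add s9.
From s9 via ε: add s4.
No new states can be added; the closed set is {s0, s1, s2, s4, s5, s9}.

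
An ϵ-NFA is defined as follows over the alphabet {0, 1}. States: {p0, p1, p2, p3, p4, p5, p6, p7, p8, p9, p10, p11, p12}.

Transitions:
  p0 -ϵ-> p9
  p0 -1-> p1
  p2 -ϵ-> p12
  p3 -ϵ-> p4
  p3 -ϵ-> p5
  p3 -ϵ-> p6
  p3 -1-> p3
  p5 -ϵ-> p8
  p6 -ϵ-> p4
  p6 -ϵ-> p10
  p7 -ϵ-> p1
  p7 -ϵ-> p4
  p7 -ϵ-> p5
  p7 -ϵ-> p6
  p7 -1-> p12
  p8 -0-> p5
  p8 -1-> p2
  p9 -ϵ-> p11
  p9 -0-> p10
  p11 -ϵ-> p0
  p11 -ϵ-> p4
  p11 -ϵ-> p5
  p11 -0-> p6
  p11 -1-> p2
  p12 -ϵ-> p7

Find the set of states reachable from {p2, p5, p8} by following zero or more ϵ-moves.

Start with {p2, p5, p8}.
From p2 via ϵ: add p12.
From p12 via ϵ: add p7.
From p7 via ϵ: add p1, p4, p6.
From p6 via ϵ: add p10.
No new states can be added; the closed set is {p1, p2, p4, p5, p6, p7, p8, p10, p12}.

{p1, p2, p4, p5, p6, p7, p8, p10, p12}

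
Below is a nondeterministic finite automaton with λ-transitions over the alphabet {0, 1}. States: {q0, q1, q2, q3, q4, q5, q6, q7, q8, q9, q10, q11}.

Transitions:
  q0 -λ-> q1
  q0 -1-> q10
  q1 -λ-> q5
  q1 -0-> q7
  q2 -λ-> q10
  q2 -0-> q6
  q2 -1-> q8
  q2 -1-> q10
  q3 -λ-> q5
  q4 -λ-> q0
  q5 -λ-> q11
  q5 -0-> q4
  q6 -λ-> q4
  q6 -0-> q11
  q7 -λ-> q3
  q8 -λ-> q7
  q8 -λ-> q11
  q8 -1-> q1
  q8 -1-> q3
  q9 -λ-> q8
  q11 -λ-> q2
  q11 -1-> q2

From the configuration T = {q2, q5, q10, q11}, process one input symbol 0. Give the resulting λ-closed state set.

q2 on 0 → {q6}.
q5 on 0 → {q4}.
No 0-transition from q10, q11.
Union after reading 0: {q4, q6}.
Now take the λ-closure:
From q4 via λ: add q0.
From q0 via λ: add q1.
From q1 via λ: add q5.
From q5 via λ: add q11.
From q11 via λ: add q2.
From q2 via λ: add q10.
No new states can be added; the closed set is {q0, q1, q2, q4, q5, q6, q10, q11}.

{q0, q1, q2, q4, q5, q6, q10, q11}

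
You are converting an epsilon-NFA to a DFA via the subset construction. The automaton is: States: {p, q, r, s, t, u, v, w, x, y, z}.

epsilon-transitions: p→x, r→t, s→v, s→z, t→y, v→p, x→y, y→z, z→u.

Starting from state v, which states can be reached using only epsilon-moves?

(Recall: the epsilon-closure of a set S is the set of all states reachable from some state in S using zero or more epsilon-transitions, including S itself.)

{p, u, v, x, y, z}

Start with {v}.
From v via epsilon: add p.
From p via epsilon: add x.
From x via epsilon: add y.
From y via epsilon: add z.
From z via epsilon: add u.
No new states can be added; the closed set is {p, u, v, x, y, z}.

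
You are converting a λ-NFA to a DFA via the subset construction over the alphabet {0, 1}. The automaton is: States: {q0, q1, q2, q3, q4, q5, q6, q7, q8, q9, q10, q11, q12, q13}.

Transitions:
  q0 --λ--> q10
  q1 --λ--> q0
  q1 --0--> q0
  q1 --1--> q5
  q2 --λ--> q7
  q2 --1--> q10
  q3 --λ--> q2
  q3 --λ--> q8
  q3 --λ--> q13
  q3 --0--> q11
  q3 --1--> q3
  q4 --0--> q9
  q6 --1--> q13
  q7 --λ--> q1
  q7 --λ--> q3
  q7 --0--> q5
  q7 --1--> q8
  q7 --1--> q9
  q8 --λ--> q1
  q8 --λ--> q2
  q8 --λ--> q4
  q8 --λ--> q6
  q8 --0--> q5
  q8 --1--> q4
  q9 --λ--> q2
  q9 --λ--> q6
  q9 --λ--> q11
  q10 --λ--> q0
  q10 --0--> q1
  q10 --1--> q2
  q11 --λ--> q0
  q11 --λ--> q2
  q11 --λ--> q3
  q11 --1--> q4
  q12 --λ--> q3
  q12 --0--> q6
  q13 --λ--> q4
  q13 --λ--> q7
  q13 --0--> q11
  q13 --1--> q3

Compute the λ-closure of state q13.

Start with {q13}.
From q13 via λ: add q4, q7.
From q7 via λ: add q1, q3.
From q1 via λ: add q0.
From q3 via λ: add q2, q8.
From q0 via λ: add q10.
From q8 via λ: add q6.
No new states can be added; the closed set is {q0, q1, q2, q3, q4, q6, q7, q8, q10, q13}.

{q0, q1, q2, q3, q4, q6, q7, q8, q10, q13}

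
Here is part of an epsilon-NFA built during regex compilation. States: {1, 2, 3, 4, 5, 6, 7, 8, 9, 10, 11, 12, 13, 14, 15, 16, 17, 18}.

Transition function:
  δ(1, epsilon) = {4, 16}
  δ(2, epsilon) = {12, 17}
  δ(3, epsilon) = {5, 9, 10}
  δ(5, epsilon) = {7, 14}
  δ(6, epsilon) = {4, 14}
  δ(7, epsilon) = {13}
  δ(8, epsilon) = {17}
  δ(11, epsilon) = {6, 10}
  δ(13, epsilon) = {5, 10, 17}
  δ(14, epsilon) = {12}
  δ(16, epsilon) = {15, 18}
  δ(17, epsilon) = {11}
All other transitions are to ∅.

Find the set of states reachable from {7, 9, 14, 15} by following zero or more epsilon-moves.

{4, 5, 6, 7, 9, 10, 11, 12, 13, 14, 15, 17}

Start with {7, 9, 14, 15}.
From 7 via epsilon: add 13.
From 14 via epsilon: add 12.
From 13 via epsilon: add 5, 10, 17.
From 17 via epsilon: add 11.
From 11 via epsilon: add 6.
From 6 via epsilon: add 4.
No new states can be added; the closed set is {4, 5, 6, 7, 9, 10, 11, 12, 13, 14, 15, 17}.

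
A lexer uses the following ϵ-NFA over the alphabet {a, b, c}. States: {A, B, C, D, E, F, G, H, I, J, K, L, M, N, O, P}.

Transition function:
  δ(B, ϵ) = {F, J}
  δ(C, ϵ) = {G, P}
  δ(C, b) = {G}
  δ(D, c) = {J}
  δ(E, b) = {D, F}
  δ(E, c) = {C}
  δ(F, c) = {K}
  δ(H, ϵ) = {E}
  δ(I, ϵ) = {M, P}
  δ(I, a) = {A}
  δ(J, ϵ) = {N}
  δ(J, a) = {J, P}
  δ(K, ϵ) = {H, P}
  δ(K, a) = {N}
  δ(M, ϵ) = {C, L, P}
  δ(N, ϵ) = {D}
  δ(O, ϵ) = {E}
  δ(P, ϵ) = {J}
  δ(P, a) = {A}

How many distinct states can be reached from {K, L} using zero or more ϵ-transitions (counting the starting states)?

Start with {K, L}.
From K via ϵ: add H, P.
From H via ϵ: add E.
From P via ϵ: add J.
From J via ϵ: add N.
From N via ϵ: add D.
ϵ-closure = {D, E, H, J, K, L, N, P}, which has 8 states.

8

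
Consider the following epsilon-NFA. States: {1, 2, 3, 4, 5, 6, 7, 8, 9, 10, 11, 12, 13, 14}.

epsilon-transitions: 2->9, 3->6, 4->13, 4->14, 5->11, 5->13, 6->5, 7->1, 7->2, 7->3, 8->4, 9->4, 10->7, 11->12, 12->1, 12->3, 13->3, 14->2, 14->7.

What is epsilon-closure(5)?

{1, 3, 5, 6, 11, 12, 13}

Start with {5}.
From 5 via epsilon: add 11, 13.
From 11 via epsilon: add 12.
From 13 via epsilon: add 3.
From 3 via epsilon: add 6.
From 12 via epsilon: add 1.
No new states can be added; the closed set is {1, 3, 5, 6, 11, 12, 13}.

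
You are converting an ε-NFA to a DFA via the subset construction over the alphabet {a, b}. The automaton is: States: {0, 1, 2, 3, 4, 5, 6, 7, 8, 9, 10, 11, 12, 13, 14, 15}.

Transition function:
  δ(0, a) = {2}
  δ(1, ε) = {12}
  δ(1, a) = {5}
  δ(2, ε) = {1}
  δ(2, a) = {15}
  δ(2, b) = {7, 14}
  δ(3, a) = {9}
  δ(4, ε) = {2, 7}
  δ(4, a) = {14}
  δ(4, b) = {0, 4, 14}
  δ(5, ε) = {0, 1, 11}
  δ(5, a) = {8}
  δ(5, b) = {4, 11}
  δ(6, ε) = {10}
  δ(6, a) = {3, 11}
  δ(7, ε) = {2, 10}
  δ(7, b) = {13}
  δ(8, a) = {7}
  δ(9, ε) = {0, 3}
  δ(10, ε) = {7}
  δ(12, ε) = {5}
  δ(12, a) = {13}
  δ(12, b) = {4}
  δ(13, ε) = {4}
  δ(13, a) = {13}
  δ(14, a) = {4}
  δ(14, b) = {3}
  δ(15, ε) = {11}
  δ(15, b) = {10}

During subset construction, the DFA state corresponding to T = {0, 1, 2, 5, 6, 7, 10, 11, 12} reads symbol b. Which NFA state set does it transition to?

2 on b → {7, 14}.
5 on b → {4, 11}.
7 on b → {13}.
12 on b → {4}.
No b-transition from 0, 1, 6, 10, 11.
Union after reading b: {4, 7, 11, 13, 14}.
Now take the ε-closure:
From 4 via ε: add 2.
From 7 via ε: add 10.
From 2 via ε: add 1.
From 1 via ε: add 12.
From 12 via ε: add 5.
From 5 via ε: add 0.
No new states can be added; the closed set is {0, 1, 2, 4, 5, 7, 10, 11, 12, 13, 14}.

{0, 1, 2, 4, 5, 7, 10, 11, 12, 13, 14}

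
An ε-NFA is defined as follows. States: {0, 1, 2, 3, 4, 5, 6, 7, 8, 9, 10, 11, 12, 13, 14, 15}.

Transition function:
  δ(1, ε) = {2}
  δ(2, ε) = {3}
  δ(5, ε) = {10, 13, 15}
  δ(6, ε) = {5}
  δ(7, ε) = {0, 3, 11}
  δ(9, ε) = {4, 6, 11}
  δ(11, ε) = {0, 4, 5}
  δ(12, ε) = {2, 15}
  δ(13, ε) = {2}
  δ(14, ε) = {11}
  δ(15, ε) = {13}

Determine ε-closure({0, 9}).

Start with {0, 9}.
From 9 via ε: add 4, 6, 11.
From 6 via ε: add 5.
From 5 via ε: add 10, 13, 15.
From 13 via ε: add 2.
From 2 via ε: add 3.
No new states can be added; the closed set is {0, 2, 3, 4, 5, 6, 9, 10, 11, 13, 15}.

{0, 2, 3, 4, 5, 6, 9, 10, 11, 13, 15}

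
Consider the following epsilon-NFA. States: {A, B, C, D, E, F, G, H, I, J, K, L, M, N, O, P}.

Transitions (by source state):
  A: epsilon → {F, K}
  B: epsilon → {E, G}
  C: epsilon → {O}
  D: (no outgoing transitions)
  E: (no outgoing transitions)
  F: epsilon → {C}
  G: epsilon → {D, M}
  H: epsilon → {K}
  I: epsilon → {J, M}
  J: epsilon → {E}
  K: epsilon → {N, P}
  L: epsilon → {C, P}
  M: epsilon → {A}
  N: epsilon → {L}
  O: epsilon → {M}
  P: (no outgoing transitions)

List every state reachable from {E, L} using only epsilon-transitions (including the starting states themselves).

Start with {E, L}.
From L via epsilon: add C, P.
From C via epsilon: add O.
From O via epsilon: add M.
From M via epsilon: add A.
From A via epsilon: add F, K.
From K via epsilon: add N.
No new states can be added; the closed set is {A, C, E, F, K, L, M, N, O, P}.

{A, C, E, F, K, L, M, N, O, P}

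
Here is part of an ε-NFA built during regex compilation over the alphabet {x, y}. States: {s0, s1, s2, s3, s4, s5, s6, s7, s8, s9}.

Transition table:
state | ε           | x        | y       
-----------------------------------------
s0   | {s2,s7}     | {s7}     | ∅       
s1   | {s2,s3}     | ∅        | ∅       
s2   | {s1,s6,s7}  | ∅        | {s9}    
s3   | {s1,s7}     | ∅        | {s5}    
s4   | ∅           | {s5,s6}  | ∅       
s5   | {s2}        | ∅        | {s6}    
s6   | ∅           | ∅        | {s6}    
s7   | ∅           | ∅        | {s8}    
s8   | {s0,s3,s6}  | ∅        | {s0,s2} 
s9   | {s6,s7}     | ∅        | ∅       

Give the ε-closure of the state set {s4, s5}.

{s1, s2, s3, s4, s5, s6, s7}

Start with {s4, s5}.
From s5 via ε: add s2.
From s2 via ε: add s1, s6, s7.
From s1 via ε: add s3.
No new states can be added; the closed set is {s1, s2, s3, s4, s5, s6, s7}.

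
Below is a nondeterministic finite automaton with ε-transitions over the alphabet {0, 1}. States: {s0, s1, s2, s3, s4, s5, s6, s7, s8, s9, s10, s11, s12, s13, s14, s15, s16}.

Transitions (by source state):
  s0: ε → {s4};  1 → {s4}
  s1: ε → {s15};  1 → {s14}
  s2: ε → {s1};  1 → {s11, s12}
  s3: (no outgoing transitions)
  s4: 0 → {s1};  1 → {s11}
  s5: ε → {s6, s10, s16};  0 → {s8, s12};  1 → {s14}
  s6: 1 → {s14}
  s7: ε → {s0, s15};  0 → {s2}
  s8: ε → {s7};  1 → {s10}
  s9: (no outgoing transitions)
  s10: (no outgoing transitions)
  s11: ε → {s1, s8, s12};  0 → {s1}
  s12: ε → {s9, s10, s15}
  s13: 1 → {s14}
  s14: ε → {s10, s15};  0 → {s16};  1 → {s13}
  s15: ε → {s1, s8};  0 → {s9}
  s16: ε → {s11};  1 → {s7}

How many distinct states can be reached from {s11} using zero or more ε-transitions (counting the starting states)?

Start with {s11}.
From s11 via ε: add s1, s8, s12.
From s1 via ε: add s15.
From s8 via ε: add s7.
From s12 via ε: add s9, s10.
From s7 via ε: add s0.
From s0 via ε: add s4.
ε-closure = {s0, s1, s4, s7, s8, s9, s10, s11, s12, s15}, which has 10 states.

10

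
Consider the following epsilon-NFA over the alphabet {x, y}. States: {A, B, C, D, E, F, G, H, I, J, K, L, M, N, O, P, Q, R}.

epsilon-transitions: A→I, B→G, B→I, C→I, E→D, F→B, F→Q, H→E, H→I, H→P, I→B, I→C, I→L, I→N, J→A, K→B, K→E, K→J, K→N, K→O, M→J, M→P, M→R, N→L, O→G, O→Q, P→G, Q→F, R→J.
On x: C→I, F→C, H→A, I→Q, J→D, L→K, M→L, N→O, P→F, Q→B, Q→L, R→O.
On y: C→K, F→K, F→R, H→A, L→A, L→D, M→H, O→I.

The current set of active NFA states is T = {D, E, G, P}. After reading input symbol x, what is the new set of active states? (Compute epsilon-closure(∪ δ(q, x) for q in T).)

P on x → {F}.
No x-transition from D, E, G.
Union after reading x: {F}.
Now take the epsilon-closure:
From F via epsilon: add B, Q.
From B via epsilon: add G, I.
From I via epsilon: add C, L, N.
No new states can be added; the closed set is {B, C, F, G, I, L, N, Q}.

{B, C, F, G, I, L, N, Q}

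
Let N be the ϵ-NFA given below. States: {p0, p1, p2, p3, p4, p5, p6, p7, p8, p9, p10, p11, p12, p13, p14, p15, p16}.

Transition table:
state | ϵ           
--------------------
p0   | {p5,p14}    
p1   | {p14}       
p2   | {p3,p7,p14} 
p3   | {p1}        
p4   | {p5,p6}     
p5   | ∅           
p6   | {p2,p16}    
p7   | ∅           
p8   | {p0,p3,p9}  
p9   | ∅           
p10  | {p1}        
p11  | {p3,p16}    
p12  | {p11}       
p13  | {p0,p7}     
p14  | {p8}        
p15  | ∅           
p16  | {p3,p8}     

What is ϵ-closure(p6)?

Start with {p6}.
From p6 via ϵ: add p2, p16.
From p2 via ϵ: add p3, p7, p14.
From p16 via ϵ: add p8.
From p3 via ϵ: add p1.
From p8 via ϵ: add p0, p9.
From p0 via ϵ: add p5.
No new states can be added; the closed set is {p0, p1, p2, p3, p5, p6, p7, p8, p9, p14, p16}.

{p0, p1, p2, p3, p5, p6, p7, p8, p9, p14, p16}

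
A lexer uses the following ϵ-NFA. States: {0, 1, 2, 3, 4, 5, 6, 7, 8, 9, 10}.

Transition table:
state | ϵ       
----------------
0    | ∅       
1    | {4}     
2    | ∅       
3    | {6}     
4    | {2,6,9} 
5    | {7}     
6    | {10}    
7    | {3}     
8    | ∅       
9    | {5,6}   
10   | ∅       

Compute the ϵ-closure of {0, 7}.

Start with {0, 7}.
From 7 via ϵ: add 3.
From 3 via ϵ: add 6.
From 6 via ϵ: add 10.
No new states can be added; the closed set is {0, 3, 6, 7, 10}.

{0, 3, 6, 7, 10}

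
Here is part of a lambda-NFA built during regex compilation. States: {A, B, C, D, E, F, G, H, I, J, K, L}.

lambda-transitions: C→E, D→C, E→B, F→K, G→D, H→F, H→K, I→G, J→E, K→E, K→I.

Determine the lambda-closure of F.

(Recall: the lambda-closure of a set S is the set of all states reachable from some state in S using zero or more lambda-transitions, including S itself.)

Start with {F}.
From F via lambda: add K.
From K via lambda: add E, I.
From E via lambda: add B.
From I via lambda: add G.
From G via lambda: add D.
From D via lambda: add C.
No new states can be added; the closed set is {B, C, D, E, F, G, I, K}.

{B, C, D, E, F, G, I, K}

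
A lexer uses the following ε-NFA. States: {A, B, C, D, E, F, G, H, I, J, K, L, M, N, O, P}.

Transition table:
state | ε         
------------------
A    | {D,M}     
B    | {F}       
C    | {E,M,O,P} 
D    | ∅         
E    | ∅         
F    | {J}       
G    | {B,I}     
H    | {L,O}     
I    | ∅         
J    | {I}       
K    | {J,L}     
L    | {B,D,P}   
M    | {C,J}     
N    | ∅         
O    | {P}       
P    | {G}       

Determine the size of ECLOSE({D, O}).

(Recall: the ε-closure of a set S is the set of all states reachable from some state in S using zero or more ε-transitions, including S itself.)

Start with {D, O}.
From O via ε: add P.
From P via ε: add G.
From G via ε: add B, I.
From B via ε: add F.
From F via ε: add J.
ε-closure = {B, D, F, G, I, J, O, P}, which has 8 states.

8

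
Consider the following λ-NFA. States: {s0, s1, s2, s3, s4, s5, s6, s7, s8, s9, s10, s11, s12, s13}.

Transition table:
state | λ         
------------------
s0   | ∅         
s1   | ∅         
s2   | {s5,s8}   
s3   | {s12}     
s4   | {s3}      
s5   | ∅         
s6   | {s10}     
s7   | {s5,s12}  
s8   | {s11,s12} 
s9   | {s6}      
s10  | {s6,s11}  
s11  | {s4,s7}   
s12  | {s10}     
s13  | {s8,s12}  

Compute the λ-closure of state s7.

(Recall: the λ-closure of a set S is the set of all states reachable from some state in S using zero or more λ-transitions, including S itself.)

Start with {s7}.
From s7 via λ: add s5, s12.
From s12 via λ: add s10.
From s10 via λ: add s6, s11.
From s11 via λ: add s4.
From s4 via λ: add s3.
No new states can be added; the closed set is {s3, s4, s5, s6, s7, s10, s11, s12}.

{s3, s4, s5, s6, s7, s10, s11, s12}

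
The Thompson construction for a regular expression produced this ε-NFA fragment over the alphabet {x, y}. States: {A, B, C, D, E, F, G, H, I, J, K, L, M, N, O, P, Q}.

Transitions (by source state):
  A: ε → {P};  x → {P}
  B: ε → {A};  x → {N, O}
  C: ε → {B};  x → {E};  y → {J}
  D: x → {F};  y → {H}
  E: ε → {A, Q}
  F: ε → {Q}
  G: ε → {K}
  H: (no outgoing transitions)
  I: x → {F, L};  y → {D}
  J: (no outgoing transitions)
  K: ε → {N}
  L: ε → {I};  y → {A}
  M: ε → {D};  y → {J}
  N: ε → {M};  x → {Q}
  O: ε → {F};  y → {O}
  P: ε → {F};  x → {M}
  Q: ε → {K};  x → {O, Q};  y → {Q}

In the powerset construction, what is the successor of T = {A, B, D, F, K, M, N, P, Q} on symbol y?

{D, H, J, K, M, N, Q}

D on y → {H}.
M on y → {J}.
Q on y → {Q}.
No y-transition from A, B, F, K, N, P.
Union after reading y: {H, J, Q}.
Now take the ε-closure:
From Q via ε: add K.
From K via ε: add N.
From N via ε: add M.
From M via ε: add D.
No new states can be added; the closed set is {D, H, J, K, M, N, Q}.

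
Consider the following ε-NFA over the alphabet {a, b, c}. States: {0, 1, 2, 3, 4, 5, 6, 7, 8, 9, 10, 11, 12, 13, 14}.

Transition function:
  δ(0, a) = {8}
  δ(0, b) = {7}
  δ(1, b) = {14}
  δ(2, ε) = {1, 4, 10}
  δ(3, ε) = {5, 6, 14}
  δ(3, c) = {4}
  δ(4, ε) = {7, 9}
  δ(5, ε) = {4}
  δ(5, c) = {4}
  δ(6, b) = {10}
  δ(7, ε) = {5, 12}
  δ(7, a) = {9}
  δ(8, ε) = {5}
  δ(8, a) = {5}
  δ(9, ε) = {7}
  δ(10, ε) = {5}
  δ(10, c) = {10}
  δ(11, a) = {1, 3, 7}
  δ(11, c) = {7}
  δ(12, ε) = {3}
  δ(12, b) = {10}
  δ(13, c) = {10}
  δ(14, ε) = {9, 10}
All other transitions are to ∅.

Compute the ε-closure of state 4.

{3, 4, 5, 6, 7, 9, 10, 12, 14}

Start with {4}.
From 4 via ε: add 7, 9.
From 7 via ε: add 5, 12.
From 12 via ε: add 3.
From 3 via ε: add 6, 14.
From 14 via ε: add 10.
No new states can be added; the closed set is {3, 4, 5, 6, 7, 9, 10, 12, 14}.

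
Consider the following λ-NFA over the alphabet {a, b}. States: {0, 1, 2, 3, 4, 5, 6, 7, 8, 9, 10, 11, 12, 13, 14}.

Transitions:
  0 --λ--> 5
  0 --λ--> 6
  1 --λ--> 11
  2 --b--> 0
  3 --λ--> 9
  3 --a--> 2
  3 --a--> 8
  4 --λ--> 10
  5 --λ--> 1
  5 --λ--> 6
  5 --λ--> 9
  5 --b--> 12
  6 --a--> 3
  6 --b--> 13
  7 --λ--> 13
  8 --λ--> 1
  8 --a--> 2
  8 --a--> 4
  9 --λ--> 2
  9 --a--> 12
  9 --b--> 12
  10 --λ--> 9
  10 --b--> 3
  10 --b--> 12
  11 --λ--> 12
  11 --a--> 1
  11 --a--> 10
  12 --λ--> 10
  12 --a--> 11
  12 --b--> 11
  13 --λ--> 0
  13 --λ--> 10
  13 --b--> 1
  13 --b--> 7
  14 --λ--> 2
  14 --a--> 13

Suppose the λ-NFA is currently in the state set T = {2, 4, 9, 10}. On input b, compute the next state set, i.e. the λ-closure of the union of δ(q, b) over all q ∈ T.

{0, 1, 2, 3, 5, 6, 9, 10, 11, 12}

2 on b → {0}.
9 on b → {12}.
10 on b → {3, 12}.
No b-transition from 4.
Union after reading b: {0, 3, 12}.
Now take the λ-closure:
From 0 via λ: add 5, 6.
From 3 via λ: add 9.
From 12 via λ: add 10.
From 5 via λ: add 1.
From 9 via λ: add 2.
From 1 via λ: add 11.
No new states can be added; the closed set is {0, 1, 2, 3, 5, 6, 9, 10, 11, 12}.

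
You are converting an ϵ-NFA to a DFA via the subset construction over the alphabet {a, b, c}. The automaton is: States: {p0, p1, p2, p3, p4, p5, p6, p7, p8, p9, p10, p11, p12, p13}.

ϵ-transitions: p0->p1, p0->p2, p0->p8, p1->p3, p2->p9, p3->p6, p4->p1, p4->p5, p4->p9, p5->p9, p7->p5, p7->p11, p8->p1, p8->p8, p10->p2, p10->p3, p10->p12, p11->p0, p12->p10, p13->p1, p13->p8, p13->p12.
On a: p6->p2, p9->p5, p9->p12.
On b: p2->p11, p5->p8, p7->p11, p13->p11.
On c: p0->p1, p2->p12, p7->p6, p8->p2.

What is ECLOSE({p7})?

{p0, p1, p2, p3, p5, p6, p7, p8, p9, p11}

Start with {p7}.
From p7 via ϵ: add p5, p11.
From p5 via ϵ: add p9.
From p11 via ϵ: add p0.
From p0 via ϵ: add p1, p2, p8.
From p1 via ϵ: add p3.
From p3 via ϵ: add p6.
No new states can be added; the closed set is {p0, p1, p2, p3, p5, p6, p7, p8, p9, p11}.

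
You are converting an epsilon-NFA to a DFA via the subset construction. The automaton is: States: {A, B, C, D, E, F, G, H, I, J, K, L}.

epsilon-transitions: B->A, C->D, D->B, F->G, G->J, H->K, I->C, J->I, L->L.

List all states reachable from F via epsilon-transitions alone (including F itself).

Start with {F}.
From F via epsilon: add G.
From G via epsilon: add J.
From J via epsilon: add I.
From I via epsilon: add C.
From C via epsilon: add D.
From D via epsilon: add B.
From B via epsilon: add A.
No new states can be added; the closed set is {A, B, C, D, F, G, I, J}.

{A, B, C, D, F, G, I, J}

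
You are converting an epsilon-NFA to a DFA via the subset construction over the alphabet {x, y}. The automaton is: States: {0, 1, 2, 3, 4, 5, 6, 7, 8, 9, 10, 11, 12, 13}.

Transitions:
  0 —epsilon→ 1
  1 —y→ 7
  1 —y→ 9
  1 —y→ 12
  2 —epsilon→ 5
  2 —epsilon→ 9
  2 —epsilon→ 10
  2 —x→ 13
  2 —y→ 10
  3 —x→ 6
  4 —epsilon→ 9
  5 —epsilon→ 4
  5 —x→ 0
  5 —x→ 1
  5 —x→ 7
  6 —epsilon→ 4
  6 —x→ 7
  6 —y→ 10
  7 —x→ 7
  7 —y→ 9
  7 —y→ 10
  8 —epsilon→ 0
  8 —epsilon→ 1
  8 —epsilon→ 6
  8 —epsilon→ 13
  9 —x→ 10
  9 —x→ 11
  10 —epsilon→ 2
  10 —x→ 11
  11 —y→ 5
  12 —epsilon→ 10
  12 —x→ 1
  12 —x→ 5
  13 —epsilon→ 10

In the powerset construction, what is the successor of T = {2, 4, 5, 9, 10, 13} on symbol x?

2 on x → {13}.
5 on x → {0, 1, 7}.
9 on x → {10, 11}.
10 on x → {11}.
No x-transition from 4, 13.
Union after reading x: {0, 1, 7, 10, 11, 13}.
Now take the epsilon-closure:
From 10 via epsilon: add 2.
From 2 via epsilon: add 5, 9.
From 5 via epsilon: add 4.
No new states can be added; the closed set is {0, 1, 2, 4, 5, 7, 9, 10, 11, 13}.

{0, 1, 2, 4, 5, 7, 9, 10, 11, 13}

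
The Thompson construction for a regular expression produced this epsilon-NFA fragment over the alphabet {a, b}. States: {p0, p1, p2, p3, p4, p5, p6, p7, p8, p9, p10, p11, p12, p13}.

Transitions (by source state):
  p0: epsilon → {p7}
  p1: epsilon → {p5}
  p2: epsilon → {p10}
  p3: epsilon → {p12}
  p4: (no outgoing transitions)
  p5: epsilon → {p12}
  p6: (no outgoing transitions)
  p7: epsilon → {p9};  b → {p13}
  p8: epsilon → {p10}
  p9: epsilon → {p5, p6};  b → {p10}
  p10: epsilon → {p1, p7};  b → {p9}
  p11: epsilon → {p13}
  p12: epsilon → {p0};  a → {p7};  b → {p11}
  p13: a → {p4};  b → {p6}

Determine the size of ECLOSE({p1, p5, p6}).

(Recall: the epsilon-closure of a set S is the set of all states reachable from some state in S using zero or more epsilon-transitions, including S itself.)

7

Start with {p1, p5, p6}.
From p5 via epsilon: add p12.
From p12 via epsilon: add p0.
From p0 via epsilon: add p7.
From p7 via epsilon: add p9.
epsilon-closure = {p0, p1, p5, p6, p7, p9, p12}, which has 7 states.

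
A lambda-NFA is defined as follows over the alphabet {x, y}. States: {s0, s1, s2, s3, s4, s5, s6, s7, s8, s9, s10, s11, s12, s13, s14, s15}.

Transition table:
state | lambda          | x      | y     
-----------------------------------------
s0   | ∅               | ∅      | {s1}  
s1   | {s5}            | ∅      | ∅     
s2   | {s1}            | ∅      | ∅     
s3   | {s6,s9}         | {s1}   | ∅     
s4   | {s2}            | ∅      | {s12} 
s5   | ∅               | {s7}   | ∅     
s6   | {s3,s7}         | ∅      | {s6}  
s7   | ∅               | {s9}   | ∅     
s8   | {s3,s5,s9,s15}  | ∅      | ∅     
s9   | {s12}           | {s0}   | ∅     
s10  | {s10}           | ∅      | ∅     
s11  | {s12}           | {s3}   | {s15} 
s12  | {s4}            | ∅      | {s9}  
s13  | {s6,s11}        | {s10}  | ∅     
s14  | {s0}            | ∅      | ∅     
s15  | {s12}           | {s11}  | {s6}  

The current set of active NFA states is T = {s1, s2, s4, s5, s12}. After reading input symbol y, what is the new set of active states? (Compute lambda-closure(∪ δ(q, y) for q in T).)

s4 on y → {s12}.
s12 on y → {s9}.
No y-transition from s1, s2, s5.
Union after reading y: {s9, s12}.
Now take the lambda-closure:
From s12 via lambda: add s4.
From s4 via lambda: add s2.
From s2 via lambda: add s1.
From s1 via lambda: add s5.
No new states can be added; the closed set is {s1, s2, s4, s5, s9, s12}.

{s1, s2, s4, s5, s9, s12}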